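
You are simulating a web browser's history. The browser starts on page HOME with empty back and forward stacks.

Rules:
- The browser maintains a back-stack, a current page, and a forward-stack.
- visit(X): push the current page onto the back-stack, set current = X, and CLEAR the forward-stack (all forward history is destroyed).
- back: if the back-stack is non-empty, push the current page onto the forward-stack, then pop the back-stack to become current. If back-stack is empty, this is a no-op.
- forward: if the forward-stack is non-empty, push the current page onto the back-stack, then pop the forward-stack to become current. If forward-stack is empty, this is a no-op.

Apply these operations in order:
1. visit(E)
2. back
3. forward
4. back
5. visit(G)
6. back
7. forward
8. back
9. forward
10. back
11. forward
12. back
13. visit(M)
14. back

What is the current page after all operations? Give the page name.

Answer: HOME

Derivation:
After 1 (visit(E)): cur=E back=1 fwd=0
After 2 (back): cur=HOME back=0 fwd=1
After 3 (forward): cur=E back=1 fwd=0
After 4 (back): cur=HOME back=0 fwd=1
After 5 (visit(G)): cur=G back=1 fwd=0
After 6 (back): cur=HOME back=0 fwd=1
After 7 (forward): cur=G back=1 fwd=0
After 8 (back): cur=HOME back=0 fwd=1
After 9 (forward): cur=G back=1 fwd=0
After 10 (back): cur=HOME back=0 fwd=1
After 11 (forward): cur=G back=1 fwd=0
After 12 (back): cur=HOME back=0 fwd=1
After 13 (visit(M)): cur=M back=1 fwd=0
After 14 (back): cur=HOME back=0 fwd=1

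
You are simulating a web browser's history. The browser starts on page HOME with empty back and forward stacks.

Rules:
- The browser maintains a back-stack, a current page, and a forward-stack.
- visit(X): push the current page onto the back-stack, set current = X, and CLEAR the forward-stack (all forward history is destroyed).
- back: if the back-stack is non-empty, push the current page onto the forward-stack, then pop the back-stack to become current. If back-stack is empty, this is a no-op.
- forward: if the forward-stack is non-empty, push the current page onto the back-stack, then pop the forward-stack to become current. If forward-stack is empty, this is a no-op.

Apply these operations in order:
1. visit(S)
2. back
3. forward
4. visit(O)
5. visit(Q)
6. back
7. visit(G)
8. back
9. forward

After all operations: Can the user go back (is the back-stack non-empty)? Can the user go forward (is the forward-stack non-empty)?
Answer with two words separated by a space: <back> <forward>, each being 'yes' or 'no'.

After 1 (visit(S)): cur=S back=1 fwd=0
After 2 (back): cur=HOME back=0 fwd=1
After 3 (forward): cur=S back=1 fwd=0
After 4 (visit(O)): cur=O back=2 fwd=0
After 5 (visit(Q)): cur=Q back=3 fwd=0
After 6 (back): cur=O back=2 fwd=1
After 7 (visit(G)): cur=G back=3 fwd=0
After 8 (back): cur=O back=2 fwd=1
After 9 (forward): cur=G back=3 fwd=0

Answer: yes no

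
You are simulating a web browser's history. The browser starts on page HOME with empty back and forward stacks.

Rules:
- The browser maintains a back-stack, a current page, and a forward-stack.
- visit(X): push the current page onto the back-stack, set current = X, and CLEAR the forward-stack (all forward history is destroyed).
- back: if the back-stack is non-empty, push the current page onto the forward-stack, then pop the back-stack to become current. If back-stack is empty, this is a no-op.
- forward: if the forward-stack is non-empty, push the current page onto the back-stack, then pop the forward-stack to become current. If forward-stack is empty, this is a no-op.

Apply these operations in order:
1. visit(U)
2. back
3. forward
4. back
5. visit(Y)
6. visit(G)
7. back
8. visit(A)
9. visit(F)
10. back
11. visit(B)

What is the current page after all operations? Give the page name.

After 1 (visit(U)): cur=U back=1 fwd=0
After 2 (back): cur=HOME back=0 fwd=1
After 3 (forward): cur=U back=1 fwd=0
After 4 (back): cur=HOME back=0 fwd=1
After 5 (visit(Y)): cur=Y back=1 fwd=0
After 6 (visit(G)): cur=G back=2 fwd=0
After 7 (back): cur=Y back=1 fwd=1
After 8 (visit(A)): cur=A back=2 fwd=0
After 9 (visit(F)): cur=F back=3 fwd=0
After 10 (back): cur=A back=2 fwd=1
After 11 (visit(B)): cur=B back=3 fwd=0

Answer: B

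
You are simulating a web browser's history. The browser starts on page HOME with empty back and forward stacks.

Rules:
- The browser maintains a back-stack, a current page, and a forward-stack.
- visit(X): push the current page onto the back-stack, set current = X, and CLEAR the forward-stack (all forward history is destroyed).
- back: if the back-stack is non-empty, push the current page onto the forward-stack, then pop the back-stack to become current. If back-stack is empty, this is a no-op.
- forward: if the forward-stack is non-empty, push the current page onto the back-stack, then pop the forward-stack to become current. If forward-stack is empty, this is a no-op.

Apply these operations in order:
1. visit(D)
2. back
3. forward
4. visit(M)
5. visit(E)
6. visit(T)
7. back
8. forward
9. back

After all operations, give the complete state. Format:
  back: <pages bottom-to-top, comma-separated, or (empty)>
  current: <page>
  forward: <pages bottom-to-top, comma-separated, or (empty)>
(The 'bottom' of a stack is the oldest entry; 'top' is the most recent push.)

Answer: back: HOME,D,M
current: E
forward: T

Derivation:
After 1 (visit(D)): cur=D back=1 fwd=0
After 2 (back): cur=HOME back=0 fwd=1
After 3 (forward): cur=D back=1 fwd=0
After 4 (visit(M)): cur=M back=2 fwd=0
After 5 (visit(E)): cur=E back=3 fwd=0
After 6 (visit(T)): cur=T back=4 fwd=0
After 7 (back): cur=E back=3 fwd=1
After 8 (forward): cur=T back=4 fwd=0
After 9 (back): cur=E back=3 fwd=1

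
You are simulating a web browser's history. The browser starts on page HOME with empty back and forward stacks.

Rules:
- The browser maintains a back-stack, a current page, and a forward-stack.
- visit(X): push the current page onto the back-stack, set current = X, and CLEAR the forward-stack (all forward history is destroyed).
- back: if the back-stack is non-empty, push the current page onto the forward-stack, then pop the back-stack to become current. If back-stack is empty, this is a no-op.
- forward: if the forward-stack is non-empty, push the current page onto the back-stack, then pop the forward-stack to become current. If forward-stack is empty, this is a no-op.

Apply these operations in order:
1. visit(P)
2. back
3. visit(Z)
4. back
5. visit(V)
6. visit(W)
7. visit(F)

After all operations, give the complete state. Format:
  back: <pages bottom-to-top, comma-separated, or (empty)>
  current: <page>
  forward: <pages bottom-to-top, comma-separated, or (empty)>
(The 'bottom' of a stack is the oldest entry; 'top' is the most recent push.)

Answer: back: HOME,V,W
current: F
forward: (empty)

Derivation:
After 1 (visit(P)): cur=P back=1 fwd=0
After 2 (back): cur=HOME back=0 fwd=1
After 3 (visit(Z)): cur=Z back=1 fwd=0
After 4 (back): cur=HOME back=0 fwd=1
After 5 (visit(V)): cur=V back=1 fwd=0
After 6 (visit(W)): cur=W back=2 fwd=0
After 7 (visit(F)): cur=F back=3 fwd=0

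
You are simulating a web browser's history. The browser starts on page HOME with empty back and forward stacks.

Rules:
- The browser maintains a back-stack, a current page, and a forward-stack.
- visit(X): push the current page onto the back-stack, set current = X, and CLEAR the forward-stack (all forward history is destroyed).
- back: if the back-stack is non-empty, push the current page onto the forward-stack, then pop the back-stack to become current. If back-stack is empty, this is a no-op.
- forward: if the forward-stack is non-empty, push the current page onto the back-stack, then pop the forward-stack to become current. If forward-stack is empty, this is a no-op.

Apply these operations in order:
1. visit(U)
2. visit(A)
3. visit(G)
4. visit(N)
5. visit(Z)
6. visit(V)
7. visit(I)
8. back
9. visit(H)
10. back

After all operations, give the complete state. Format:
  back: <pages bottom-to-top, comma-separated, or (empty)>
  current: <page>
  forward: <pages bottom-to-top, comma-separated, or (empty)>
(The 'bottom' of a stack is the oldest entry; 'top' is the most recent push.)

Answer: back: HOME,U,A,G,N,Z
current: V
forward: H

Derivation:
After 1 (visit(U)): cur=U back=1 fwd=0
After 2 (visit(A)): cur=A back=2 fwd=0
After 3 (visit(G)): cur=G back=3 fwd=0
After 4 (visit(N)): cur=N back=4 fwd=0
After 5 (visit(Z)): cur=Z back=5 fwd=0
After 6 (visit(V)): cur=V back=6 fwd=0
After 7 (visit(I)): cur=I back=7 fwd=0
After 8 (back): cur=V back=6 fwd=1
After 9 (visit(H)): cur=H back=7 fwd=0
After 10 (back): cur=V back=6 fwd=1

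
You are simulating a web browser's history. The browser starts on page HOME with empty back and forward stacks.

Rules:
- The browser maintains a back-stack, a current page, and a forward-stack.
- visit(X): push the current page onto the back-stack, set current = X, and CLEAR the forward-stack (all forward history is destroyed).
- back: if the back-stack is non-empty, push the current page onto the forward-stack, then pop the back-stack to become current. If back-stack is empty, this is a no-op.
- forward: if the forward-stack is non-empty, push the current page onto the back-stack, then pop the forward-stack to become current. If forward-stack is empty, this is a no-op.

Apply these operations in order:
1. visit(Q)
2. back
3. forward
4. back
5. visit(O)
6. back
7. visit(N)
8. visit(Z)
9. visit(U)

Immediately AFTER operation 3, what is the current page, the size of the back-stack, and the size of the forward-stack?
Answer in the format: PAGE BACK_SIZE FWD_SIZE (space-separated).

After 1 (visit(Q)): cur=Q back=1 fwd=0
After 2 (back): cur=HOME back=0 fwd=1
After 3 (forward): cur=Q back=1 fwd=0

Q 1 0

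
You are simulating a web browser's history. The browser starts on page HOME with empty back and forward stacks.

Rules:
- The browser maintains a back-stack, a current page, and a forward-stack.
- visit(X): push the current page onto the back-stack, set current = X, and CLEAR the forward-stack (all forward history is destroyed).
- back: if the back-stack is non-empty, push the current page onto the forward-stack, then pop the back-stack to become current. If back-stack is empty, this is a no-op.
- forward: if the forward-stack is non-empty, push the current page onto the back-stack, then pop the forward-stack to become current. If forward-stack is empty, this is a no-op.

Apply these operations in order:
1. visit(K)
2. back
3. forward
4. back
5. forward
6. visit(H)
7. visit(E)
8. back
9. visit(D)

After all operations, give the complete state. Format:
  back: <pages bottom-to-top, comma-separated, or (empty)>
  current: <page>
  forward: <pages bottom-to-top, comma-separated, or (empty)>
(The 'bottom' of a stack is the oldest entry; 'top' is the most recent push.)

Answer: back: HOME,K,H
current: D
forward: (empty)

Derivation:
After 1 (visit(K)): cur=K back=1 fwd=0
After 2 (back): cur=HOME back=0 fwd=1
After 3 (forward): cur=K back=1 fwd=0
After 4 (back): cur=HOME back=0 fwd=1
After 5 (forward): cur=K back=1 fwd=0
After 6 (visit(H)): cur=H back=2 fwd=0
After 7 (visit(E)): cur=E back=3 fwd=0
After 8 (back): cur=H back=2 fwd=1
After 9 (visit(D)): cur=D back=3 fwd=0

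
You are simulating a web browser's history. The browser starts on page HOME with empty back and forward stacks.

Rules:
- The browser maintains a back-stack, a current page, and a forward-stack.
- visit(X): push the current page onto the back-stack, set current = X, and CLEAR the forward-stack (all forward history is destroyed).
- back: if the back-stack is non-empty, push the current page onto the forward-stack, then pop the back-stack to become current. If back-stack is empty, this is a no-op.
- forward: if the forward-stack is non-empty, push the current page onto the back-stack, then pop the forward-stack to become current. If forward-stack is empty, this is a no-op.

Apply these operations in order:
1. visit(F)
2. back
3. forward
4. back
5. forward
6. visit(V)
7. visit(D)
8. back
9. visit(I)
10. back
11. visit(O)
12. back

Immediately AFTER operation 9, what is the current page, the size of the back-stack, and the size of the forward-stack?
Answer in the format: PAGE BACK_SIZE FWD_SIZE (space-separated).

After 1 (visit(F)): cur=F back=1 fwd=0
After 2 (back): cur=HOME back=0 fwd=1
After 3 (forward): cur=F back=1 fwd=0
After 4 (back): cur=HOME back=0 fwd=1
After 5 (forward): cur=F back=1 fwd=0
After 6 (visit(V)): cur=V back=2 fwd=0
After 7 (visit(D)): cur=D back=3 fwd=0
After 8 (back): cur=V back=2 fwd=1
After 9 (visit(I)): cur=I back=3 fwd=0

I 3 0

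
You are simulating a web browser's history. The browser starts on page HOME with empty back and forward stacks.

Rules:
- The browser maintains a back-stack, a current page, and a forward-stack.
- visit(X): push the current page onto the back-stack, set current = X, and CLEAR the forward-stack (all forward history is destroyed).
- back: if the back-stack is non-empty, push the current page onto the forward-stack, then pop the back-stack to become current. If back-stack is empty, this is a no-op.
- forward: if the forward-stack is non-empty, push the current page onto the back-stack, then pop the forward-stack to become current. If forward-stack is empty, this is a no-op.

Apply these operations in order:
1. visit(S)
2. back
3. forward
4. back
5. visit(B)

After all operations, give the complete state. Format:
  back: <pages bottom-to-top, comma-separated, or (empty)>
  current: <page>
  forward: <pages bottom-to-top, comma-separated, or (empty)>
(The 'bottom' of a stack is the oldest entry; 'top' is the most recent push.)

After 1 (visit(S)): cur=S back=1 fwd=0
After 2 (back): cur=HOME back=0 fwd=1
After 3 (forward): cur=S back=1 fwd=0
After 4 (back): cur=HOME back=0 fwd=1
After 5 (visit(B)): cur=B back=1 fwd=0

Answer: back: HOME
current: B
forward: (empty)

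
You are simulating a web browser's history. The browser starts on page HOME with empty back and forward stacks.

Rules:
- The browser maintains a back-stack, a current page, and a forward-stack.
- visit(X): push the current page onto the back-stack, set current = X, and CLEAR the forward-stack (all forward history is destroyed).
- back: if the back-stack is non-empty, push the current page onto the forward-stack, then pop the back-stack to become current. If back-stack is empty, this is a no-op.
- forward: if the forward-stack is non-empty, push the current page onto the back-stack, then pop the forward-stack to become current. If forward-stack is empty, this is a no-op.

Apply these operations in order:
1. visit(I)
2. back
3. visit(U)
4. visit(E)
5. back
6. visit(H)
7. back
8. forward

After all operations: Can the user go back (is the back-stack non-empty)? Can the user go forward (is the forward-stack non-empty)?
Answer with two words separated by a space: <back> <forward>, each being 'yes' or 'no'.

After 1 (visit(I)): cur=I back=1 fwd=0
After 2 (back): cur=HOME back=0 fwd=1
After 3 (visit(U)): cur=U back=1 fwd=0
After 4 (visit(E)): cur=E back=2 fwd=0
After 5 (back): cur=U back=1 fwd=1
After 6 (visit(H)): cur=H back=2 fwd=0
After 7 (back): cur=U back=1 fwd=1
After 8 (forward): cur=H back=2 fwd=0

Answer: yes no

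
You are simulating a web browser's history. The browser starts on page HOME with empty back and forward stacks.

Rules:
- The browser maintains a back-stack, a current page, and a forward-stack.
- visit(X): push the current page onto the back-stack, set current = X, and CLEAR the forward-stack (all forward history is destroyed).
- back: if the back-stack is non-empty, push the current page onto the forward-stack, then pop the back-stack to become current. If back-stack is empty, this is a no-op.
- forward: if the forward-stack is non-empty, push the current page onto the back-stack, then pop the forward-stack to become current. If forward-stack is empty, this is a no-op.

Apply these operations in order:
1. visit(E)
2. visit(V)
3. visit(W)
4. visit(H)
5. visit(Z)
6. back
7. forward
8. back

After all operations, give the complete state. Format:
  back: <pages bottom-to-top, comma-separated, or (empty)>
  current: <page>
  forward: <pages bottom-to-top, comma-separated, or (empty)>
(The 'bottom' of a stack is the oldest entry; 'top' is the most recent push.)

After 1 (visit(E)): cur=E back=1 fwd=0
After 2 (visit(V)): cur=V back=2 fwd=0
After 3 (visit(W)): cur=W back=3 fwd=0
After 4 (visit(H)): cur=H back=4 fwd=0
After 5 (visit(Z)): cur=Z back=5 fwd=0
After 6 (back): cur=H back=4 fwd=1
After 7 (forward): cur=Z back=5 fwd=0
After 8 (back): cur=H back=4 fwd=1

Answer: back: HOME,E,V,W
current: H
forward: Z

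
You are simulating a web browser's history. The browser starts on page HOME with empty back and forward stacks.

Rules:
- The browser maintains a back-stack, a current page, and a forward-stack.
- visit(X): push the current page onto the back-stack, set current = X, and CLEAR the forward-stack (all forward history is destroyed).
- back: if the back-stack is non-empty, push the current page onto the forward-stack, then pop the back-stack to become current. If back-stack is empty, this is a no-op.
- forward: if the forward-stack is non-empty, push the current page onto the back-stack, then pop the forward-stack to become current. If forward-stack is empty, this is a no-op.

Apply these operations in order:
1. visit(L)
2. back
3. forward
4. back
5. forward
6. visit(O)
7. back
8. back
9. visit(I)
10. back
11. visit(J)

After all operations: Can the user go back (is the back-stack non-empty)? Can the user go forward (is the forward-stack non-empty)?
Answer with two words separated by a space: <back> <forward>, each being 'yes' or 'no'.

Answer: yes no

Derivation:
After 1 (visit(L)): cur=L back=1 fwd=0
After 2 (back): cur=HOME back=0 fwd=1
After 3 (forward): cur=L back=1 fwd=0
After 4 (back): cur=HOME back=0 fwd=1
After 5 (forward): cur=L back=1 fwd=0
After 6 (visit(O)): cur=O back=2 fwd=0
After 7 (back): cur=L back=1 fwd=1
After 8 (back): cur=HOME back=0 fwd=2
After 9 (visit(I)): cur=I back=1 fwd=0
After 10 (back): cur=HOME back=0 fwd=1
After 11 (visit(J)): cur=J back=1 fwd=0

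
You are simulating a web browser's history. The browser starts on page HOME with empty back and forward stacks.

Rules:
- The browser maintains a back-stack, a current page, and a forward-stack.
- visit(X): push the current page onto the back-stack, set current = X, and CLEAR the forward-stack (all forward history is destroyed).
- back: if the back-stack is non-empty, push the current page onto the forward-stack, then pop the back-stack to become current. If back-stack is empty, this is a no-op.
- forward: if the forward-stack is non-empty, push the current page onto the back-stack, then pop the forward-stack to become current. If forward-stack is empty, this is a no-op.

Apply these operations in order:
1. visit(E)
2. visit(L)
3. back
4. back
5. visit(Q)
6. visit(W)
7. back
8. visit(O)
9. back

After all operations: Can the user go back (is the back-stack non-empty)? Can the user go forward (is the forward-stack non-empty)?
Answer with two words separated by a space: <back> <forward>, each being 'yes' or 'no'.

Answer: yes yes

Derivation:
After 1 (visit(E)): cur=E back=1 fwd=0
After 2 (visit(L)): cur=L back=2 fwd=0
After 3 (back): cur=E back=1 fwd=1
After 4 (back): cur=HOME back=0 fwd=2
After 5 (visit(Q)): cur=Q back=1 fwd=0
After 6 (visit(W)): cur=W back=2 fwd=0
After 7 (back): cur=Q back=1 fwd=1
After 8 (visit(O)): cur=O back=2 fwd=0
After 9 (back): cur=Q back=1 fwd=1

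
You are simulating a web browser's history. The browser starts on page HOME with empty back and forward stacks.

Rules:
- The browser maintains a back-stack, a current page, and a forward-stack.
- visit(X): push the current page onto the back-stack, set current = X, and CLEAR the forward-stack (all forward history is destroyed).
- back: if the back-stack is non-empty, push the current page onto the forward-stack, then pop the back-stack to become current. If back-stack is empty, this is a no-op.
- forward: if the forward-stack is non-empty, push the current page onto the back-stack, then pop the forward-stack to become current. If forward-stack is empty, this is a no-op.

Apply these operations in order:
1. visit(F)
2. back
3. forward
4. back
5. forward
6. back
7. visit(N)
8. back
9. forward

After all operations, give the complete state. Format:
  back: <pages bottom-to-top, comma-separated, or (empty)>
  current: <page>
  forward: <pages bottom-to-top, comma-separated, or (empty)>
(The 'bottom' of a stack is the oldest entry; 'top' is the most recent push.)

After 1 (visit(F)): cur=F back=1 fwd=0
After 2 (back): cur=HOME back=0 fwd=1
After 3 (forward): cur=F back=1 fwd=0
After 4 (back): cur=HOME back=0 fwd=1
After 5 (forward): cur=F back=1 fwd=0
After 6 (back): cur=HOME back=0 fwd=1
After 7 (visit(N)): cur=N back=1 fwd=0
After 8 (back): cur=HOME back=0 fwd=1
After 9 (forward): cur=N back=1 fwd=0

Answer: back: HOME
current: N
forward: (empty)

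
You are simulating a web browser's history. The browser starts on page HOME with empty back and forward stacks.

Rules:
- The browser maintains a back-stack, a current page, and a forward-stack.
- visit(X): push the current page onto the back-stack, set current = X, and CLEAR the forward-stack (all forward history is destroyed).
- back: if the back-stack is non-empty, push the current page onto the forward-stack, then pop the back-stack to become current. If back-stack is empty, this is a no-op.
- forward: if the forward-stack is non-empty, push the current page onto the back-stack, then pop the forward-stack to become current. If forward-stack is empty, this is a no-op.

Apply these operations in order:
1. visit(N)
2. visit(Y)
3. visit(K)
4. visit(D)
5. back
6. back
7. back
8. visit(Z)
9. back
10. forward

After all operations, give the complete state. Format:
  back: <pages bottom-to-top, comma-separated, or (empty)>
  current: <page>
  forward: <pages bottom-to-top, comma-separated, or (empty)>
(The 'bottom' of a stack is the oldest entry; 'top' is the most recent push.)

Answer: back: HOME,N
current: Z
forward: (empty)

Derivation:
After 1 (visit(N)): cur=N back=1 fwd=0
After 2 (visit(Y)): cur=Y back=2 fwd=0
After 3 (visit(K)): cur=K back=3 fwd=0
After 4 (visit(D)): cur=D back=4 fwd=0
After 5 (back): cur=K back=3 fwd=1
After 6 (back): cur=Y back=2 fwd=2
After 7 (back): cur=N back=1 fwd=3
After 8 (visit(Z)): cur=Z back=2 fwd=0
After 9 (back): cur=N back=1 fwd=1
After 10 (forward): cur=Z back=2 fwd=0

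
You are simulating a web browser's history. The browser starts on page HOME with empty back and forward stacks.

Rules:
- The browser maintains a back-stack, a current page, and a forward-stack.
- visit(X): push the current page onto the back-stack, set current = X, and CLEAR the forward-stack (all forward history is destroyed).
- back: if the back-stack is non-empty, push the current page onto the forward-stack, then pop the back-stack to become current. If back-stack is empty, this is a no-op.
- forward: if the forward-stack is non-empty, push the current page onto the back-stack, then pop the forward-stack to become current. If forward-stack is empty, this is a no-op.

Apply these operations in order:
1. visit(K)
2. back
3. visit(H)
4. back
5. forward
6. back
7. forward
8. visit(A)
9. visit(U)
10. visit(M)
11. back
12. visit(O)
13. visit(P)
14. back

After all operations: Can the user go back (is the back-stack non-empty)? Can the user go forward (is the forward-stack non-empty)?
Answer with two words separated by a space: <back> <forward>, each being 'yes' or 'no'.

After 1 (visit(K)): cur=K back=1 fwd=0
After 2 (back): cur=HOME back=0 fwd=1
After 3 (visit(H)): cur=H back=1 fwd=0
After 4 (back): cur=HOME back=0 fwd=1
After 5 (forward): cur=H back=1 fwd=0
After 6 (back): cur=HOME back=0 fwd=1
After 7 (forward): cur=H back=1 fwd=0
After 8 (visit(A)): cur=A back=2 fwd=0
After 9 (visit(U)): cur=U back=3 fwd=0
After 10 (visit(M)): cur=M back=4 fwd=0
After 11 (back): cur=U back=3 fwd=1
After 12 (visit(O)): cur=O back=4 fwd=0
After 13 (visit(P)): cur=P back=5 fwd=0
After 14 (back): cur=O back=4 fwd=1

Answer: yes yes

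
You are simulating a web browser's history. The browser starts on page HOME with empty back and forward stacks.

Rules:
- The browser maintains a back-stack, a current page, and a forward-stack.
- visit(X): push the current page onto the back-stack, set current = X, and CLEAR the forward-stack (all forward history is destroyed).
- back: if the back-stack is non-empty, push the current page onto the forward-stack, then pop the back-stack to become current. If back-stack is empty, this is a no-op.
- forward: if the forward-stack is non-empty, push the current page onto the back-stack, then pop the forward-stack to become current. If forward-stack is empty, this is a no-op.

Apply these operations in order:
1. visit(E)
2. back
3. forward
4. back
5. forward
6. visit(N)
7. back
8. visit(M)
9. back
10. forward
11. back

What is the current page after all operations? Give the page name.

After 1 (visit(E)): cur=E back=1 fwd=0
After 2 (back): cur=HOME back=0 fwd=1
After 3 (forward): cur=E back=1 fwd=0
After 4 (back): cur=HOME back=0 fwd=1
After 5 (forward): cur=E back=1 fwd=0
After 6 (visit(N)): cur=N back=2 fwd=0
After 7 (back): cur=E back=1 fwd=1
After 8 (visit(M)): cur=M back=2 fwd=0
After 9 (back): cur=E back=1 fwd=1
After 10 (forward): cur=M back=2 fwd=0
After 11 (back): cur=E back=1 fwd=1

Answer: E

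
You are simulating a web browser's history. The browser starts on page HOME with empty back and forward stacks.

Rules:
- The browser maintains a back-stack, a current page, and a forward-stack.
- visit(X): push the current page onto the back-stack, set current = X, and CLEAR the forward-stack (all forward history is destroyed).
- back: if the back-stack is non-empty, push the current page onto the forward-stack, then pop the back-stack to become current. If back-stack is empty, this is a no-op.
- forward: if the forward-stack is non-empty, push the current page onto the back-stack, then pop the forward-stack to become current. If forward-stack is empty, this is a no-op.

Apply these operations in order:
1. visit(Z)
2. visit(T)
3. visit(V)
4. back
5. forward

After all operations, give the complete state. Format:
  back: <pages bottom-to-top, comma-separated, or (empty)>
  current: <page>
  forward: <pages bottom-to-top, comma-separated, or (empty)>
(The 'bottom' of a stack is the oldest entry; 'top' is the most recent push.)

Answer: back: HOME,Z,T
current: V
forward: (empty)

Derivation:
After 1 (visit(Z)): cur=Z back=1 fwd=0
After 2 (visit(T)): cur=T back=2 fwd=0
After 3 (visit(V)): cur=V back=3 fwd=0
After 4 (back): cur=T back=2 fwd=1
After 5 (forward): cur=V back=3 fwd=0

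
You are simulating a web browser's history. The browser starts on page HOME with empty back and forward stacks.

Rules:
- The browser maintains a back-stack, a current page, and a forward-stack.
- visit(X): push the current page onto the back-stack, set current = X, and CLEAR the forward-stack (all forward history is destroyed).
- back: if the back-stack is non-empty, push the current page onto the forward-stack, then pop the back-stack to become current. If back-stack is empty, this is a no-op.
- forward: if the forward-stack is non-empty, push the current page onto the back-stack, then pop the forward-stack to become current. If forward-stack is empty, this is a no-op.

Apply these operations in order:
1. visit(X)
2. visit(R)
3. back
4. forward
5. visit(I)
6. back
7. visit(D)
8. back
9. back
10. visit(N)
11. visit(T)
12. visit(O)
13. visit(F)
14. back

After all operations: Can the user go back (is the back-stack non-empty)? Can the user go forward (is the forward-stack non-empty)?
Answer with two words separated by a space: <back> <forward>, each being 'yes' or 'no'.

After 1 (visit(X)): cur=X back=1 fwd=0
After 2 (visit(R)): cur=R back=2 fwd=0
After 3 (back): cur=X back=1 fwd=1
After 4 (forward): cur=R back=2 fwd=0
After 5 (visit(I)): cur=I back=3 fwd=0
After 6 (back): cur=R back=2 fwd=1
After 7 (visit(D)): cur=D back=3 fwd=0
After 8 (back): cur=R back=2 fwd=1
After 9 (back): cur=X back=1 fwd=2
After 10 (visit(N)): cur=N back=2 fwd=0
After 11 (visit(T)): cur=T back=3 fwd=0
After 12 (visit(O)): cur=O back=4 fwd=0
After 13 (visit(F)): cur=F back=5 fwd=0
After 14 (back): cur=O back=4 fwd=1

Answer: yes yes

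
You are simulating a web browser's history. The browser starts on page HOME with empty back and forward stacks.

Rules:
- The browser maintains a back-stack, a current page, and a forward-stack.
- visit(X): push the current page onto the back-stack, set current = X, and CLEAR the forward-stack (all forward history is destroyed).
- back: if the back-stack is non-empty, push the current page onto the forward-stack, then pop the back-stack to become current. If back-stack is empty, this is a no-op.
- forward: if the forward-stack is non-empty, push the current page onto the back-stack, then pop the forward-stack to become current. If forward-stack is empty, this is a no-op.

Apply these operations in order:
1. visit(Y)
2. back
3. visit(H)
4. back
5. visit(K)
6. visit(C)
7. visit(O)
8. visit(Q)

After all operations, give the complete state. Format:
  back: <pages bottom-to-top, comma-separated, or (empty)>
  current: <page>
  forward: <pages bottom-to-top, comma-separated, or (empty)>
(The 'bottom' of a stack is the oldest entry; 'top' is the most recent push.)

Answer: back: HOME,K,C,O
current: Q
forward: (empty)

Derivation:
After 1 (visit(Y)): cur=Y back=1 fwd=0
After 2 (back): cur=HOME back=0 fwd=1
After 3 (visit(H)): cur=H back=1 fwd=0
After 4 (back): cur=HOME back=0 fwd=1
After 5 (visit(K)): cur=K back=1 fwd=0
After 6 (visit(C)): cur=C back=2 fwd=0
After 7 (visit(O)): cur=O back=3 fwd=0
After 8 (visit(Q)): cur=Q back=4 fwd=0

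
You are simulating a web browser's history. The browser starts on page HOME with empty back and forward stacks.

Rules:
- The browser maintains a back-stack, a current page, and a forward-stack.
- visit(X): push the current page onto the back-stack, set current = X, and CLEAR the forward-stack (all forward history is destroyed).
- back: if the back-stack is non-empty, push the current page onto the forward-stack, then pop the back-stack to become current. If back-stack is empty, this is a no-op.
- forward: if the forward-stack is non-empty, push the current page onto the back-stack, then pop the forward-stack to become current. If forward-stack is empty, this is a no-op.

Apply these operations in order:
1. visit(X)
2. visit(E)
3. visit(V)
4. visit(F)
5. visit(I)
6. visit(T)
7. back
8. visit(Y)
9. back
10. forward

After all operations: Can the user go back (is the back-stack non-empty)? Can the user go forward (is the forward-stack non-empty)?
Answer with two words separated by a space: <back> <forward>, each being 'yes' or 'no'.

After 1 (visit(X)): cur=X back=1 fwd=0
After 2 (visit(E)): cur=E back=2 fwd=0
After 3 (visit(V)): cur=V back=3 fwd=0
After 4 (visit(F)): cur=F back=4 fwd=0
After 5 (visit(I)): cur=I back=5 fwd=0
After 6 (visit(T)): cur=T back=6 fwd=0
After 7 (back): cur=I back=5 fwd=1
After 8 (visit(Y)): cur=Y back=6 fwd=0
After 9 (back): cur=I back=5 fwd=1
After 10 (forward): cur=Y back=6 fwd=0

Answer: yes no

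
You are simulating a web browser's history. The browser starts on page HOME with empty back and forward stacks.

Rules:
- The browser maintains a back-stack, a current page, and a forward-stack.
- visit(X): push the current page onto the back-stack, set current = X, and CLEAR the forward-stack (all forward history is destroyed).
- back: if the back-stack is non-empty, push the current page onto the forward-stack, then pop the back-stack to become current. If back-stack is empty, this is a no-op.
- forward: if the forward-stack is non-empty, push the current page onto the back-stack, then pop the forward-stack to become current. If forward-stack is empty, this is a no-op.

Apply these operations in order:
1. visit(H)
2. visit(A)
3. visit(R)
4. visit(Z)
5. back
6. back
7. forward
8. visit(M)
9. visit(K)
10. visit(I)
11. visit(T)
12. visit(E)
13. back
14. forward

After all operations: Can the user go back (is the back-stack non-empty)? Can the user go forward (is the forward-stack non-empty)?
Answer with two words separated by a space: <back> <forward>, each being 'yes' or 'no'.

After 1 (visit(H)): cur=H back=1 fwd=0
After 2 (visit(A)): cur=A back=2 fwd=0
After 3 (visit(R)): cur=R back=3 fwd=0
After 4 (visit(Z)): cur=Z back=4 fwd=0
After 5 (back): cur=R back=3 fwd=1
After 6 (back): cur=A back=2 fwd=2
After 7 (forward): cur=R back=3 fwd=1
After 8 (visit(M)): cur=M back=4 fwd=0
After 9 (visit(K)): cur=K back=5 fwd=0
After 10 (visit(I)): cur=I back=6 fwd=0
After 11 (visit(T)): cur=T back=7 fwd=0
After 12 (visit(E)): cur=E back=8 fwd=0
After 13 (back): cur=T back=7 fwd=1
After 14 (forward): cur=E back=8 fwd=0

Answer: yes no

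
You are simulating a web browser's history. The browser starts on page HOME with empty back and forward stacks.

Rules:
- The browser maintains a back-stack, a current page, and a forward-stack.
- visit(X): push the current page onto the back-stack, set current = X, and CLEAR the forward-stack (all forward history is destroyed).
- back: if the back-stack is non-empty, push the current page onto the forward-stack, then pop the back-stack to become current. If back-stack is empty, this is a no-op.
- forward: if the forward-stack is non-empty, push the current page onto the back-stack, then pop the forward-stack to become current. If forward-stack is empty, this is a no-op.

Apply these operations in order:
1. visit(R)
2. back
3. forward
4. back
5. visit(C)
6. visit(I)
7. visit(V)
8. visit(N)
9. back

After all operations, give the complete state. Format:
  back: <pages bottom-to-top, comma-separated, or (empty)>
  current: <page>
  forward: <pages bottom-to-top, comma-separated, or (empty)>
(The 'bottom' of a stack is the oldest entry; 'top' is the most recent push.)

Answer: back: HOME,C,I
current: V
forward: N

Derivation:
After 1 (visit(R)): cur=R back=1 fwd=0
After 2 (back): cur=HOME back=0 fwd=1
After 3 (forward): cur=R back=1 fwd=0
After 4 (back): cur=HOME back=0 fwd=1
After 5 (visit(C)): cur=C back=1 fwd=0
After 6 (visit(I)): cur=I back=2 fwd=0
After 7 (visit(V)): cur=V back=3 fwd=0
After 8 (visit(N)): cur=N back=4 fwd=0
After 9 (back): cur=V back=3 fwd=1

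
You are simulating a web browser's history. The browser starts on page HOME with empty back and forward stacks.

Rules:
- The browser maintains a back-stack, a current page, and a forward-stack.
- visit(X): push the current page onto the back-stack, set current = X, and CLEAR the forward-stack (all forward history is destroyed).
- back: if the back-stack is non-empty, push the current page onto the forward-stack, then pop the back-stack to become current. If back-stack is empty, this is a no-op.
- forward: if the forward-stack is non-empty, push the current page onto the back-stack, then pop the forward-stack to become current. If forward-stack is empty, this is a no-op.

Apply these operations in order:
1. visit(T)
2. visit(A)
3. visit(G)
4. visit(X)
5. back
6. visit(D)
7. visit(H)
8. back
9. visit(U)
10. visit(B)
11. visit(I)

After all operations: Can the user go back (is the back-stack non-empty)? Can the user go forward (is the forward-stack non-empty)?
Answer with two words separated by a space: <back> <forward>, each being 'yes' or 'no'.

After 1 (visit(T)): cur=T back=1 fwd=0
After 2 (visit(A)): cur=A back=2 fwd=0
After 3 (visit(G)): cur=G back=3 fwd=0
After 4 (visit(X)): cur=X back=4 fwd=0
After 5 (back): cur=G back=3 fwd=1
After 6 (visit(D)): cur=D back=4 fwd=0
After 7 (visit(H)): cur=H back=5 fwd=0
After 8 (back): cur=D back=4 fwd=1
After 9 (visit(U)): cur=U back=5 fwd=0
After 10 (visit(B)): cur=B back=6 fwd=0
After 11 (visit(I)): cur=I back=7 fwd=0

Answer: yes no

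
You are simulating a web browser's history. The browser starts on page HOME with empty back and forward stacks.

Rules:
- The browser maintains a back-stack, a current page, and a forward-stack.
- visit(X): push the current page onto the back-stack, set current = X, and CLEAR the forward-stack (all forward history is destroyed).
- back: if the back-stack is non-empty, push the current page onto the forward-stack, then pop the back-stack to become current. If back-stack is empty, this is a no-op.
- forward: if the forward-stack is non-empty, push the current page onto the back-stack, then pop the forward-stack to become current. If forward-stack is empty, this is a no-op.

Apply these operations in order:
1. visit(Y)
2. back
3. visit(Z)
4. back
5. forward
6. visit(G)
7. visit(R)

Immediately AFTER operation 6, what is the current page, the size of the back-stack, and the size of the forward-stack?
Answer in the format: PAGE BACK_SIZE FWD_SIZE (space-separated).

After 1 (visit(Y)): cur=Y back=1 fwd=0
After 2 (back): cur=HOME back=0 fwd=1
After 3 (visit(Z)): cur=Z back=1 fwd=0
After 4 (back): cur=HOME back=0 fwd=1
After 5 (forward): cur=Z back=1 fwd=0
After 6 (visit(G)): cur=G back=2 fwd=0

G 2 0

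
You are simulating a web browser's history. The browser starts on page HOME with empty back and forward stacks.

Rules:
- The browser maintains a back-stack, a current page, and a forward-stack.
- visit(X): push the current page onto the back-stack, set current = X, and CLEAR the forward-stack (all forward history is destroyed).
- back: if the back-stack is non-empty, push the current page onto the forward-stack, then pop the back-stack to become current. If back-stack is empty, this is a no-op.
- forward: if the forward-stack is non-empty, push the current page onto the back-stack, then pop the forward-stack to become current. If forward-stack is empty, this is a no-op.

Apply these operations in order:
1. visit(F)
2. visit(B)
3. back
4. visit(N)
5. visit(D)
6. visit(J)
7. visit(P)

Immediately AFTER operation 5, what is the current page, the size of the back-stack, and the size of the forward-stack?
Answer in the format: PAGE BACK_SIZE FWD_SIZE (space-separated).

After 1 (visit(F)): cur=F back=1 fwd=0
After 2 (visit(B)): cur=B back=2 fwd=0
After 3 (back): cur=F back=1 fwd=1
After 4 (visit(N)): cur=N back=2 fwd=0
After 5 (visit(D)): cur=D back=3 fwd=0

D 3 0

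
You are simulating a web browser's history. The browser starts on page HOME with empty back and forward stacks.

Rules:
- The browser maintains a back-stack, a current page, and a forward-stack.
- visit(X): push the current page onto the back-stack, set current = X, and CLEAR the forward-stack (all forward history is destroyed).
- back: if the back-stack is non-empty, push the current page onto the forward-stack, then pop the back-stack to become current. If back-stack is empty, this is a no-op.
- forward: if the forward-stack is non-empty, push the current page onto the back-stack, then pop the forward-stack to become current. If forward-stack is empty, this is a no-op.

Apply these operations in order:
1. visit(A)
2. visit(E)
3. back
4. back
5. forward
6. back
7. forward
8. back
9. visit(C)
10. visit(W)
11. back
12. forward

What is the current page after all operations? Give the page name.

Answer: W

Derivation:
After 1 (visit(A)): cur=A back=1 fwd=0
After 2 (visit(E)): cur=E back=2 fwd=0
After 3 (back): cur=A back=1 fwd=1
After 4 (back): cur=HOME back=0 fwd=2
After 5 (forward): cur=A back=1 fwd=1
After 6 (back): cur=HOME back=0 fwd=2
After 7 (forward): cur=A back=1 fwd=1
After 8 (back): cur=HOME back=0 fwd=2
After 9 (visit(C)): cur=C back=1 fwd=0
After 10 (visit(W)): cur=W back=2 fwd=0
After 11 (back): cur=C back=1 fwd=1
After 12 (forward): cur=W back=2 fwd=0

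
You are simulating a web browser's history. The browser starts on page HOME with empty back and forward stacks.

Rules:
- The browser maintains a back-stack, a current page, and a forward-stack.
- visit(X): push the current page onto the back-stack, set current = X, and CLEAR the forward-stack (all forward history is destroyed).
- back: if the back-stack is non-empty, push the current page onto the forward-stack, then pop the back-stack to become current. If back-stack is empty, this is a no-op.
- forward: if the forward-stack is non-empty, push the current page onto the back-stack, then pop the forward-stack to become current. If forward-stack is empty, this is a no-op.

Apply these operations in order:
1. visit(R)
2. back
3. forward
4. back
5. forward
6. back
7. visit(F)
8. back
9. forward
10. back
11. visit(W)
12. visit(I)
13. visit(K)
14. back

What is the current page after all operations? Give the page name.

After 1 (visit(R)): cur=R back=1 fwd=0
After 2 (back): cur=HOME back=0 fwd=1
After 3 (forward): cur=R back=1 fwd=0
After 4 (back): cur=HOME back=0 fwd=1
After 5 (forward): cur=R back=1 fwd=0
After 6 (back): cur=HOME back=0 fwd=1
After 7 (visit(F)): cur=F back=1 fwd=0
After 8 (back): cur=HOME back=0 fwd=1
After 9 (forward): cur=F back=1 fwd=0
After 10 (back): cur=HOME back=0 fwd=1
After 11 (visit(W)): cur=W back=1 fwd=0
After 12 (visit(I)): cur=I back=2 fwd=0
After 13 (visit(K)): cur=K back=3 fwd=0
After 14 (back): cur=I back=2 fwd=1

Answer: I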